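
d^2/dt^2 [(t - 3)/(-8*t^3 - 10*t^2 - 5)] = 4*(-8*t^2*(t - 3)*(6*t + 5)^2 + (12*t^2 + 10*t + (t - 3)*(12*t + 5))*(8*t^3 + 10*t^2 + 5))/(8*t^3 + 10*t^2 + 5)^3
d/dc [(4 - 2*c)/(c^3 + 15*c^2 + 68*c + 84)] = 2*(2*c^3 + 9*c^2 - 60*c - 220)/(c^6 + 30*c^5 + 361*c^4 + 2208*c^3 + 7144*c^2 + 11424*c + 7056)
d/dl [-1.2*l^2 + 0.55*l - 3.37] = 0.55 - 2.4*l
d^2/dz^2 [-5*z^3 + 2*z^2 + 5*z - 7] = 4 - 30*z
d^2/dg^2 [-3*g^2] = -6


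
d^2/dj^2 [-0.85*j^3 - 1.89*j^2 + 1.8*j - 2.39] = -5.1*j - 3.78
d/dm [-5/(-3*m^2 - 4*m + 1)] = 10*(-3*m - 2)/(3*m^2 + 4*m - 1)^2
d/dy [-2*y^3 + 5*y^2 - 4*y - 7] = -6*y^2 + 10*y - 4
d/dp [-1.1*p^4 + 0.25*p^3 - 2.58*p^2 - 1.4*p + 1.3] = -4.4*p^3 + 0.75*p^2 - 5.16*p - 1.4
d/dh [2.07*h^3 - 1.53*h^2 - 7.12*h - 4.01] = 6.21*h^2 - 3.06*h - 7.12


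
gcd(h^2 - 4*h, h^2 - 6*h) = h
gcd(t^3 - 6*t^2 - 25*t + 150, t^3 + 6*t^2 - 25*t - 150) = t^2 - 25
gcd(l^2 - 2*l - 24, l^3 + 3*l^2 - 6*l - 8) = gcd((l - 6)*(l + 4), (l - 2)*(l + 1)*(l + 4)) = l + 4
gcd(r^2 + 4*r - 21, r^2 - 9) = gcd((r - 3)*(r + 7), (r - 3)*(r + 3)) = r - 3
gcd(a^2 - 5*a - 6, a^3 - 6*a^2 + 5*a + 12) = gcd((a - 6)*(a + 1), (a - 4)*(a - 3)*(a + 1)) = a + 1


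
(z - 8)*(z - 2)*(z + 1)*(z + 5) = z^4 - 4*z^3 - 39*z^2 + 46*z + 80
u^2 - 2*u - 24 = (u - 6)*(u + 4)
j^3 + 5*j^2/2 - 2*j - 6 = (j - 3/2)*(j + 2)^2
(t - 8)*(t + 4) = t^2 - 4*t - 32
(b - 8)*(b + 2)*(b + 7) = b^3 + b^2 - 58*b - 112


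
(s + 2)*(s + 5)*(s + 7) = s^3 + 14*s^2 + 59*s + 70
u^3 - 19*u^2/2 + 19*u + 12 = (u - 6)*(u - 4)*(u + 1/2)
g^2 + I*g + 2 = (g - I)*(g + 2*I)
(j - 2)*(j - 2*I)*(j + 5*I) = j^3 - 2*j^2 + 3*I*j^2 + 10*j - 6*I*j - 20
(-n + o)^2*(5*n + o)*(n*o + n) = 5*n^4*o + 5*n^4 - 9*n^3*o^2 - 9*n^3*o + 3*n^2*o^3 + 3*n^2*o^2 + n*o^4 + n*o^3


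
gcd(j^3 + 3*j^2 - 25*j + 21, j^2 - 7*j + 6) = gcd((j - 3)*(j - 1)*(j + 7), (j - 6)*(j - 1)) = j - 1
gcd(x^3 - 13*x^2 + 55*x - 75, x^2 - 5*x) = x - 5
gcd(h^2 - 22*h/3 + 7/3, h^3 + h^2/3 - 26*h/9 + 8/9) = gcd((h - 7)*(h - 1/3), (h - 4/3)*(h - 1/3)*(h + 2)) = h - 1/3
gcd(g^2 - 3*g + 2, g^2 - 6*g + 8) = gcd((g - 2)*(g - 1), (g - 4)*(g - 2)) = g - 2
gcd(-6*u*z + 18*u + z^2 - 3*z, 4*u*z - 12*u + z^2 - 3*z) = z - 3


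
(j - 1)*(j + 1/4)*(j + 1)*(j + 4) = j^4 + 17*j^3/4 - 17*j/4 - 1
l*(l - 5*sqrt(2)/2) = l^2 - 5*sqrt(2)*l/2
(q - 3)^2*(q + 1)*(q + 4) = q^4 - q^3 - 17*q^2 + 21*q + 36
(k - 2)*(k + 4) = k^2 + 2*k - 8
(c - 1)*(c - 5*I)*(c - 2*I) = c^3 - c^2 - 7*I*c^2 - 10*c + 7*I*c + 10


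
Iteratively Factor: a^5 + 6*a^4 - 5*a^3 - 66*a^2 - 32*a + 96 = (a - 1)*(a^4 + 7*a^3 + 2*a^2 - 64*a - 96) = (a - 1)*(a + 4)*(a^3 + 3*a^2 - 10*a - 24) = (a - 3)*(a - 1)*(a + 4)*(a^2 + 6*a + 8) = (a - 3)*(a - 1)*(a + 4)^2*(a + 2)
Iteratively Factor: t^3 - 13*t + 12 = (t - 3)*(t^2 + 3*t - 4) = (t - 3)*(t - 1)*(t + 4)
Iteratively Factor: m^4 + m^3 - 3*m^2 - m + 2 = (m - 1)*(m^3 + 2*m^2 - m - 2) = (m - 1)*(m + 2)*(m^2 - 1) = (m - 1)*(m + 1)*(m + 2)*(m - 1)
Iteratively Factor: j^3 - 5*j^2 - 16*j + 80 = (j - 5)*(j^2 - 16) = (j - 5)*(j + 4)*(j - 4)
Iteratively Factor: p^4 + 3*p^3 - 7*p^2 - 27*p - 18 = (p + 3)*(p^3 - 7*p - 6) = (p - 3)*(p + 3)*(p^2 + 3*p + 2) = (p - 3)*(p + 1)*(p + 3)*(p + 2)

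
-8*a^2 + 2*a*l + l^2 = (-2*a + l)*(4*a + l)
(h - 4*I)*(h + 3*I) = h^2 - I*h + 12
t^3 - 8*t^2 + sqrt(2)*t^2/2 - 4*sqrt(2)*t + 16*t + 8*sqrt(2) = (t - 4)^2*(t + sqrt(2)/2)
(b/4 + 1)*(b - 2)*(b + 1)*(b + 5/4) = b^4/4 + 17*b^3/16 - 9*b^2/16 - 31*b/8 - 5/2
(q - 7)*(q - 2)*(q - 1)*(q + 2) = q^4 - 8*q^3 + 3*q^2 + 32*q - 28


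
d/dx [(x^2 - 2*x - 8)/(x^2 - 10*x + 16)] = 8*(-x^2 + 6*x - 14)/(x^4 - 20*x^3 + 132*x^2 - 320*x + 256)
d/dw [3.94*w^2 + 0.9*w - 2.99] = 7.88*w + 0.9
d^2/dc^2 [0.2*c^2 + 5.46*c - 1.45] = 0.400000000000000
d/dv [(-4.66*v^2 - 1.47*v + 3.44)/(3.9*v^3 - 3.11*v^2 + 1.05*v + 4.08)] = (18.174*v^4 + 11.466*v^3 - 49.7127*v^2 - 16.6288*v - 9.6096)/(15.21*v^6 - 24.258*v^5 + 17.8621*v^4 + 25.293*v^3 - 24.2751*v^2 + 8.568*v + 16.6464)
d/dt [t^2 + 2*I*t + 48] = 2*t + 2*I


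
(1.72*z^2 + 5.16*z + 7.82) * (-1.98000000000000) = -3.4056*z^2 - 10.2168*z - 15.4836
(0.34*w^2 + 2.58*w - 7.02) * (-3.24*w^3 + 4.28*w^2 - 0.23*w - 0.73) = -1.1016*w^5 - 6.904*w^4 + 33.709*w^3 - 30.8872*w^2 - 0.2688*w + 5.1246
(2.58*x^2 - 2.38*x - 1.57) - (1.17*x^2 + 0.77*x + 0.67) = 1.41*x^2 - 3.15*x - 2.24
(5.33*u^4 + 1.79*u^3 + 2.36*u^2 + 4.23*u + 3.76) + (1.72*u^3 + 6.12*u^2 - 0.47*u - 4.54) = 5.33*u^4 + 3.51*u^3 + 8.48*u^2 + 3.76*u - 0.78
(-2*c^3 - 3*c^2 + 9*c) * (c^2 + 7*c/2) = -2*c^5 - 10*c^4 - 3*c^3/2 + 63*c^2/2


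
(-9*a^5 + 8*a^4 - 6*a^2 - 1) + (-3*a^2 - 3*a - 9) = -9*a^5 + 8*a^4 - 9*a^2 - 3*a - 10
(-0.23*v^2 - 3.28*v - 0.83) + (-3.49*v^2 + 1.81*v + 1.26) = -3.72*v^2 - 1.47*v + 0.43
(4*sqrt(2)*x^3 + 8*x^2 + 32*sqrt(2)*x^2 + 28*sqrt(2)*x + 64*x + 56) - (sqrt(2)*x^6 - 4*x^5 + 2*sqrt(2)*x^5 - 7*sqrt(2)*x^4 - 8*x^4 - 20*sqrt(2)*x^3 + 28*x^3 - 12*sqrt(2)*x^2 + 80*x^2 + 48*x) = -sqrt(2)*x^6 - 2*sqrt(2)*x^5 + 4*x^5 + 8*x^4 + 7*sqrt(2)*x^4 - 28*x^3 + 24*sqrt(2)*x^3 - 72*x^2 + 44*sqrt(2)*x^2 + 16*x + 28*sqrt(2)*x + 56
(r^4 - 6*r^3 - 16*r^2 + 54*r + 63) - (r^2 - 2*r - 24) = r^4 - 6*r^3 - 17*r^2 + 56*r + 87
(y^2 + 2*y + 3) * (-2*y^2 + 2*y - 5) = -2*y^4 - 2*y^3 - 7*y^2 - 4*y - 15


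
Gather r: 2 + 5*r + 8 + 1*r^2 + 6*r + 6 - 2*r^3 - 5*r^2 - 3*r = -2*r^3 - 4*r^2 + 8*r + 16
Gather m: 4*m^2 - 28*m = 4*m^2 - 28*m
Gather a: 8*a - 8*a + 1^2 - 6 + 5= 0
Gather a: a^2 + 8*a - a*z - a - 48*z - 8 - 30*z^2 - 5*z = a^2 + a*(7 - z) - 30*z^2 - 53*z - 8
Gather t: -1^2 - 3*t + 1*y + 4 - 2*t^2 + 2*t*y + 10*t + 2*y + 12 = -2*t^2 + t*(2*y + 7) + 3*y + 15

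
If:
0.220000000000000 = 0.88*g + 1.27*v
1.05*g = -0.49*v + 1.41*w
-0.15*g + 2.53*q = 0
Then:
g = 1.9845949240829*w - 0.119472459270753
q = 0.117663730676852*w - 0.00708334738759402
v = 0.256012412723041 - 1.37515238834091*w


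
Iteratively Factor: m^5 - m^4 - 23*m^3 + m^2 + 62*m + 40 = (m + 1)*(m^4 - 2*m^3 - 21*m^2 + 22*m + 40) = (m + 1)^2*(m^3 - 3*m^2 - 18*m + 40) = (m + 1)^2*(m + 4)*(m^2 - 7*m + 10) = (m - 2)*(m + 1)^2*(m + 4)*(m - 5)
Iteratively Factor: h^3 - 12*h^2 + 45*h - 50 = (h - 2)*(h^2 - 10*h + 25) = (h - 5)*(h - 2)*(h - 5)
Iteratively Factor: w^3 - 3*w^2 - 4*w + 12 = (w + 2)*(w^2 - 5*w + 6) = (w - 2)*(w + 2)*(w - 3)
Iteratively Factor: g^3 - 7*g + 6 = (g + 3)*(g^2 - 3*g + 2) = (g - 1)*(g + 3)*(g - 2)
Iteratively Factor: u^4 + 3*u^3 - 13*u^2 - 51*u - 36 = (u - 4)*(u^3 + 7*u^2 + 15*u + 9) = (u - 4)*(u + 3)*(u^2 + 4*u + 3) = (u - 4)*(u + 1)*(u + 3)*(u + 3)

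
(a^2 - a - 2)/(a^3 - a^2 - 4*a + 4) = (a + 1)/(a^2 + a - 2)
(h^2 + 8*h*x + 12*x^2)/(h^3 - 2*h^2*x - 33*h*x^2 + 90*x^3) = (h + 2*x)/(h^2 - 8*h*x + 15*x^2)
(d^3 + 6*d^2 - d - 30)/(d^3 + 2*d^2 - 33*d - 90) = (d - 2)/(d - 6)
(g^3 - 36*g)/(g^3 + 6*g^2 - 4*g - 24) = g*(g - 6)/(g^2 - 4)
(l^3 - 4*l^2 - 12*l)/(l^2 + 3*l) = (l^2 - 4*l - 12)/(l + 3)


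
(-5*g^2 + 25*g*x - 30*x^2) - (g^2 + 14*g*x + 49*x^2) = -6*g^2 + 11*g*x - 79*x^2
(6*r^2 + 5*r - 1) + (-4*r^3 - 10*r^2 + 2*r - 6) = -4*r^3 - 4*r^2 + 7*r - 7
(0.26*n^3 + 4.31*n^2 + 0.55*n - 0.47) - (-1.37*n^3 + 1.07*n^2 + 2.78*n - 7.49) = 1.63*n^3 + 3.24*n^2 - 2.23*n + 7.02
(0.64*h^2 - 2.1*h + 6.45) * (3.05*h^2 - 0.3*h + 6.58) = 1.952*h^4 - 6.597*h^3 + 24.5137*h^2 - 15.753*h + 42.441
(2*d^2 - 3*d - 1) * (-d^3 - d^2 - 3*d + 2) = -2*d^5 + d^4 - 2*d^3 + 14*d^2 - 3*d - 2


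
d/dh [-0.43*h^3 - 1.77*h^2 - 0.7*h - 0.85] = -1.29*h^2 - 3.54*h - 0.7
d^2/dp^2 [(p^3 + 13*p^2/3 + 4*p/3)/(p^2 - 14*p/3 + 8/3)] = 4*(549*p^3 - 972*p^2 + 144*p + 640)/(27*p^6 - 378*p^5 + 1980*p^4 - 4760*p^3 + 5280*p^2 - 2688*p + 512)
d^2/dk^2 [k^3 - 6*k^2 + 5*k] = 6*k - 12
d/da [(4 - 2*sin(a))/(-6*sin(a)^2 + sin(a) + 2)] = 2*(-6*sin(a)^2 + 24*sin(a) - 4)*cos(a)/(-6*sin(a)^2 + sin(a) + 2)^2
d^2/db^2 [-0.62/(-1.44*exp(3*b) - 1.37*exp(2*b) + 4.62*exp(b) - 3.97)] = ((-8.0352*exp(2*b) - 3.3976*exp(b) + 2.8644)*(1.44*exp(3*b) + 1.37*exp(2*b) - 4.62*exp(b) + 3.97) + 0.62*(4.32*exp(2*b) + 2.74*exp(b) - 4.62)*(8.64*exp(2*b) + 5.48*exp(b) - 9.24)*exp(b))*exp(b)/(1.44*exp(3*b) + 1.37*exp(2*b) - 4.62*exp(b) + 3.97)^3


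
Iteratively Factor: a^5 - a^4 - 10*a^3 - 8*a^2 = (a + 2)*(a^4 - 3*a^3 - 4*a^2) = a*(a + 2)*(a^3 - 3*a^2 - 4*a) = a*(a - 4)*(a + 2)*(a^2 + a) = a*(a - 4)*(a + 1)*(a + 2)*(a)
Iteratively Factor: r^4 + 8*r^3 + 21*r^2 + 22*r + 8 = (r + 1)*(r^3 + 7*r^2 + 14*r + 8) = (r + 1)*(r + 2)*(r^2 + 5*r + 4) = (r + 1)*(r + 2)*(r + 4)*(r + 1)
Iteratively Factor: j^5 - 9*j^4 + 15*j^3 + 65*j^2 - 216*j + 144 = (j - 4)*(j^4 - 5*j^3 - 5*j^2 + 45*j - 36) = (j - 4)*(j - 3)*(j^3 - 2*j^2 - 11*j + 12) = (j - 4)*(j - 3)*(j - 1)*(j^2 - j - 12) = (j - 4)^2*(j - 3)*(j - 1)*(j + 3)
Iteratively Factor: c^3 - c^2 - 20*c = (c - 5)*(c^2 + 4*c) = c*(c - 5)*(c + 4)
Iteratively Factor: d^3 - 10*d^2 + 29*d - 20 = (d - 1)*(d^2 - 9*d + 20) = (d - 5)*(d - 1)*(d - 4)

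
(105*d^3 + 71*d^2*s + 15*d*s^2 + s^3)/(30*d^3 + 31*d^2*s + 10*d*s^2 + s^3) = (7*d + s)/(2*d + s)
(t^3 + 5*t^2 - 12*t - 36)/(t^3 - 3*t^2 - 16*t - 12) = (t^2 + 3*t - 18)/(t^2 - 5*t - 6)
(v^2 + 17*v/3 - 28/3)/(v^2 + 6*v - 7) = (v - 4/3)/(v - 1)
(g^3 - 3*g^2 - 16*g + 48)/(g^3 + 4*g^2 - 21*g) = (g^2 - 16)/(g*(g + 7))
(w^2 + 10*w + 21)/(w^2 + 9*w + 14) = (w + 3)/(w + 2)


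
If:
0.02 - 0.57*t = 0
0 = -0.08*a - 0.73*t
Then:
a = -0.32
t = 0.04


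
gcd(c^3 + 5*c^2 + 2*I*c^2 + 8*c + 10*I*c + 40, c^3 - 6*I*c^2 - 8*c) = c - 2*I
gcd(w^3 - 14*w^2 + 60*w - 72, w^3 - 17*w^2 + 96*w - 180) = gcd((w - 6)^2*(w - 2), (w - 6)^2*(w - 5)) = w^2 - 12*w + 36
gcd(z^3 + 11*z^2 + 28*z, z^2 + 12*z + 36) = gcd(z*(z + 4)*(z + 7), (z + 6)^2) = 1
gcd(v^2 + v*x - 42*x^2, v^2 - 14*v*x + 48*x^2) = -v + 6*x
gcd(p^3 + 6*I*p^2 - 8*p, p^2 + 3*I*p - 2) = p + 2*I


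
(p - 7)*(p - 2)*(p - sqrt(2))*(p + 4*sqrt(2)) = p^4 - 9*p^3 + 3*sqrt(2)*p^3 - 27*sqrt(2)*p^2 + 6*p^2 + 42*sqrt(2)*p + 72*p - 112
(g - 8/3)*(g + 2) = g^2 - 2*g/3 - 16/3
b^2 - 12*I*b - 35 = (b - 7*I)*(b - 5*I)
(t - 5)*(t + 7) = t^2 + 2*t - 35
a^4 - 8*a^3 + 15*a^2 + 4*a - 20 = (a - 5)*(a - 2)^2*(a + 1)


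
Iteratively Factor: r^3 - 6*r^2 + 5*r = (r)*(r^2 - 6*r + 5) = r*(r - 5)*(r - 1)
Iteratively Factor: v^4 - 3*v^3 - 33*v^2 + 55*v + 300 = (v - 5)*(v^3 + 2*v^2 - 23*v - 60) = (v - 5)*(v + 3)*(v^2 - v - 20) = (v - 5)*(v + 3)*(v + 4)*(v - 5)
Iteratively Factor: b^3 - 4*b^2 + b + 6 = (b - 3)*(b^2 - b - 2) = (b - 3)*(b - 2)*(b + 1)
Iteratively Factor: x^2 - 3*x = (x - 3)*(x)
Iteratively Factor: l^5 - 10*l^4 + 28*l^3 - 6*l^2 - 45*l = (l + 1)*(l^4 - 11*l^3 + 39*l^2 - 45*l) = (l - 3)*(l + 1)*(l^3 - 8*l^2 + 15*l) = (l - 5)*(l - 3)*(l + 1)*(l^2 - 3*l) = (l - 5)*(l - 3)^2*(l + 1)*(l)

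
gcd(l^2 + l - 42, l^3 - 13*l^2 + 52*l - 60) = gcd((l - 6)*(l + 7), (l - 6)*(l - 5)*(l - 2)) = l - 6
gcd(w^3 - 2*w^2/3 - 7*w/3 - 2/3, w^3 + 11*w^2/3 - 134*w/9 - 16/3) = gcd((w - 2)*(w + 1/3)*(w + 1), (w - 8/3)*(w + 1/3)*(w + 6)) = w + 1/3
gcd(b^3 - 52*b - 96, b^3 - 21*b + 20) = 1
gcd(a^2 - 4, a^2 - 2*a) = a - 2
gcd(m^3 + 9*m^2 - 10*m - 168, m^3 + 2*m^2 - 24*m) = m^2 + 2*m - 24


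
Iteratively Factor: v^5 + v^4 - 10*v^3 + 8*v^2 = (v)*(v^4 + v^3 - 10*v^2 + 8*v) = v*(v - 1)*(v^3 + 2*v^2 - 8*v) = v*(v - 1)*(v + 4)*(v^2 - 2*v) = v^2*(v - 1)*(v + 4)*(v - 2)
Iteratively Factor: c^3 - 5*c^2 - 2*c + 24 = (c + 2)*(c^2 - 7*c + 12) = (c - 3)*(c + 2)*(c - 4)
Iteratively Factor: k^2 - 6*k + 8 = (k - 4)*(k - 2)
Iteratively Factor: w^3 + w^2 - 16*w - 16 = (w + 1)*(w^2 - 16) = (w + 1)*(w + 4)*(w - 4)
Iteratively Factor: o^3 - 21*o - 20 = (o + 4)*(o^2 - 4*o - 5) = (o - 5)*(o + 4)*(o + 1)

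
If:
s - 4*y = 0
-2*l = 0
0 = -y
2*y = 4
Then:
No Solution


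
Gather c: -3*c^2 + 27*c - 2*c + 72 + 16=-3*c^2 + 25*c + 88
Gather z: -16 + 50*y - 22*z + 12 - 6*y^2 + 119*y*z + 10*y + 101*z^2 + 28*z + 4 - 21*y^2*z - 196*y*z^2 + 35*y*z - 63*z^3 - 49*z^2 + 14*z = -6*y^2 + 60*y - 63*z^3 + z^2*(52 - 196*y) + z*(-21*y^2 + 154*y + 20)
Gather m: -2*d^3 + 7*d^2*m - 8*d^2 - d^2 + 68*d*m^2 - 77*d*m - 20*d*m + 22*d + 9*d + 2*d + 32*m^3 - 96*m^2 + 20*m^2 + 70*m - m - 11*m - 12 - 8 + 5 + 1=-2*d^3 - 9*d^2 + 33*d + 32*m^3 + m^2*(68*d - 76) + m*(7*d^2 - 97*d + 58) - 14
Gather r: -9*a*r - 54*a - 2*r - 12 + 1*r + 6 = -54*a + r*(-9*a - 1) - 6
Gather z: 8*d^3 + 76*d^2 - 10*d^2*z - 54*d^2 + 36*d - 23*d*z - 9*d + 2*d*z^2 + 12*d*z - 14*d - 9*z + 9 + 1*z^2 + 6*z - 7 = 8*d^3 + 22*d^2 + 13*d + z^2*(2*d + 1) + z*(-10*d^2 - 11*d - 3) + 2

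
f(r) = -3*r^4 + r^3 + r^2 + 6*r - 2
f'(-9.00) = 8979.00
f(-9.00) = -20387.00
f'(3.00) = -285.00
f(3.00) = -191.00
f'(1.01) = -1.28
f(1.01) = 2.99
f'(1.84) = -54.92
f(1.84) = -15.73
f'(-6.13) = 2870.63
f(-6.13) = -4467.62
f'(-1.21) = 29.23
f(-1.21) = -16.00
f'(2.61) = -181.70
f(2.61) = -100.96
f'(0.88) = 1.91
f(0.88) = 2.94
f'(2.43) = -143.61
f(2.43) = -71.77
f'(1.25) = -10.25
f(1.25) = 1.69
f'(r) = -12*r^3 + 3*r^2 + 2*r + 6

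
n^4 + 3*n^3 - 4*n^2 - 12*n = n*(n - 2)*(n + 2)*(n + 3)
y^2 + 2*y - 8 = (y - 2)*(y + 4)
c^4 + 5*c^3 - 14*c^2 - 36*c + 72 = (c - 2)^2*(c + 3)*(c + 6)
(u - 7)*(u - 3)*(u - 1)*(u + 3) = u^4 - 8*u^3 - 2*u^2 + 72*u - 63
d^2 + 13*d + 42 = (d + 6)*(d + 7)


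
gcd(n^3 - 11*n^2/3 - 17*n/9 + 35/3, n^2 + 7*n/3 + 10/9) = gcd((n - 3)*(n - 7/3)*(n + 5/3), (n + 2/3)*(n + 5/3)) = n + 5/3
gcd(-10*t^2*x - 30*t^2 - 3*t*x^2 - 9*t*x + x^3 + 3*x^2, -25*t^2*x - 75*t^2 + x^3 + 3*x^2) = -5*t*x - 15*t + x^2 + 3*x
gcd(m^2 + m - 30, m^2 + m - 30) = m^2 + m - 30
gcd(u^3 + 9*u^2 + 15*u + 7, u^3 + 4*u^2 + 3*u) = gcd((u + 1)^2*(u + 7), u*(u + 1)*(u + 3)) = u + 1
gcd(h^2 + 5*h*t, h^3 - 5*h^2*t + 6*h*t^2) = h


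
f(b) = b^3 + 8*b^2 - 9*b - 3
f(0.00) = -3.00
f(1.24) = 0.05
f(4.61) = 223.50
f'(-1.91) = -28.62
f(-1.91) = 36.41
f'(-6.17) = 6.49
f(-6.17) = 122.20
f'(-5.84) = -0.12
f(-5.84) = 123.23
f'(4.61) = 128.52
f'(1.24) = 15.45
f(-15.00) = -1443.00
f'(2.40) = 46.68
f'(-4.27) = -22.62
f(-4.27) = 103.44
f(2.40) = 35.30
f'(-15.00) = 426.00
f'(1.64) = 25.31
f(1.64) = 8.17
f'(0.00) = -9.00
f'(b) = 3*b^2 + 16*b - 9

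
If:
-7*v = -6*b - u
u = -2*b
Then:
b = 7*v/4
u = -7*v/2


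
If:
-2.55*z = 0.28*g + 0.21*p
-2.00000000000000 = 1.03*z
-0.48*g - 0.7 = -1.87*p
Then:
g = 14.59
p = 4.12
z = -1.94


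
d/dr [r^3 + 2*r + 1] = 3*r^2 + 2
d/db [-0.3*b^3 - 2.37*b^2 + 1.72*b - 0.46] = -0.9*b^2 - 4.74*b + 1.72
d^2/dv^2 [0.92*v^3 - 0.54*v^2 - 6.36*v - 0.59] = 5.52*v - 1.08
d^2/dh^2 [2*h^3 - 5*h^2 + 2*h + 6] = 12*h - 10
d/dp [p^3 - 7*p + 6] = 3*p^2 - 7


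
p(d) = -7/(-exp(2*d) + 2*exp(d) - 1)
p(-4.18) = 7.22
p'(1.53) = -1.36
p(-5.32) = 7.07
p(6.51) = 0.00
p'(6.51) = -0.00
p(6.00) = 0.00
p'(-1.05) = 17.83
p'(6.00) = 0.00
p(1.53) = 0.53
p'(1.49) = -1.53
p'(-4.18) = 0.22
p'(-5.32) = 0.07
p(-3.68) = 7.37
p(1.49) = 0.59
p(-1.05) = 16.56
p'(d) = -7*(2*exp(2*d) - 2*exp(d))/(-exp(2*d) + 2*exp(d) - 1)^2 = 14*(1 - exp(d))*exp(d)/(exp(2*d) - 2*exp(d) + 1)^2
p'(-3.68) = 0.38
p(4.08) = 0.00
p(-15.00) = 7.00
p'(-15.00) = 0.00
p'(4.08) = -0.00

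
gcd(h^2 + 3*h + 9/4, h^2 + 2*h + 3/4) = h + 3/2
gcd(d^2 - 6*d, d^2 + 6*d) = d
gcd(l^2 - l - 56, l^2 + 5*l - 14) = l + 7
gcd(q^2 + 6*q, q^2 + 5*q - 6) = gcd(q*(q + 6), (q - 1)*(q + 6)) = q + 6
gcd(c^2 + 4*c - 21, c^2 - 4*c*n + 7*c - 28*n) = c + 7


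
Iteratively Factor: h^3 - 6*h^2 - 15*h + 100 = (h + 4)*(h^2 - 10*h + 25) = (h - 5)*(h + 4)*(h - 5)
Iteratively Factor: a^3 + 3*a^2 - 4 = (a - 1)*(a^2 + 4*a + 4) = (a - 1)*(a + 2)*(a + 2)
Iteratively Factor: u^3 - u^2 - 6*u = (u + 2)*(u^2 - 3*u) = u*(u + 2)*(u - 3)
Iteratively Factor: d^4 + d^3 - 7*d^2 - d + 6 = (d + 1)*(d^3 - 7*d + 6) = (d + 1)*(d + 3)*(d^2 - 3*d + 2) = (d - 2)*(d + 1)*(d + 3)*(d - 1)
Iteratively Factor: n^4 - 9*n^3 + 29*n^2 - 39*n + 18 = (n - 3)*(n^3 - 6*n^2 + 11*n - 6) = (n - 3)^2*(n^2 - 3*n + 2) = (n - 3)^2*(n - 1)*(n - 2)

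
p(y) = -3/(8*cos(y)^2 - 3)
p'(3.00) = 0.29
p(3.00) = -0.62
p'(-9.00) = -1.36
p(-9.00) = -0.82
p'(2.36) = 22.60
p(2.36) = -2.91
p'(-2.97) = -0.36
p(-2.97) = -0.63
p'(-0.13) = 0.26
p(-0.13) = -0.62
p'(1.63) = 0.32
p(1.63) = 1.01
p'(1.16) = -5.91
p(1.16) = 1.74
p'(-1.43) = 0.83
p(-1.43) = 1.06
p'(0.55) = -2.70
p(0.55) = -1.07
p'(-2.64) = -2.04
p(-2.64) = -0.95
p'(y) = -48*sin(y)*cos(y)/(8*cos(y)^2 - 3)^2 = -24*sin(2*y)/(4*cos(2*y) + 1)^2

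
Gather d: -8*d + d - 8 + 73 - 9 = 56 - 7*d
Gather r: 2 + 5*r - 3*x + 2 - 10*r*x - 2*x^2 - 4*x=r*(5 - 10*x) - 2*x^2 - 7*x + 4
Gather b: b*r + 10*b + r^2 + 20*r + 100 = b*(r + 10) + r^2 + 20*r + 100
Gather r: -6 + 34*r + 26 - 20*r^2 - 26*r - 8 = -20*r^2 + 8*r + 12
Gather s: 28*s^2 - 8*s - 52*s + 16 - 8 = 28*s^2 - 60*s + 8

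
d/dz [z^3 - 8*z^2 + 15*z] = 3*z^2 - 16*z + 15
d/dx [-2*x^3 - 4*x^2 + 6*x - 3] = -6*x^2 - 8*x + 6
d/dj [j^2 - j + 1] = 2*j - 1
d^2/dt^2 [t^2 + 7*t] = 2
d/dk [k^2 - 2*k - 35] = 2*k - 2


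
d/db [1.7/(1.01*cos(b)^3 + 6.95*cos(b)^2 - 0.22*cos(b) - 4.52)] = (5.151*cos(b)^2 + 23.63*cos(b) - 0.374)*sin(b)/(1.01*cos(b)^3 + 6.95*cos(b)^2 - 0.22*cos(b) - 4.52)^2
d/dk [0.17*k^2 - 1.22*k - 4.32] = 0.34*k - 1.22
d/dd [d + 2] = 1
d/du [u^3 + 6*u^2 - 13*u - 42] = 3*u^2 + 12*u - 13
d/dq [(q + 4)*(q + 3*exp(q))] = q + (q + 4)*(3*exp(q) + 1) + 3*exp(q)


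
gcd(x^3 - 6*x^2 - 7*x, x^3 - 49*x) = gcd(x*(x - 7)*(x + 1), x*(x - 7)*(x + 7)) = x^2 - 7*x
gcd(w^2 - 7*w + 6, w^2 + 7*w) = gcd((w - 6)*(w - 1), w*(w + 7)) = 1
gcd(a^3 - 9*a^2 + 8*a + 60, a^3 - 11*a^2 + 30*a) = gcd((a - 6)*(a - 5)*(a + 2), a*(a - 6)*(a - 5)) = a^2 - 11*a + 30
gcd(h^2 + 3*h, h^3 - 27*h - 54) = h + 3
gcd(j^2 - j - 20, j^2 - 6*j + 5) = j - 5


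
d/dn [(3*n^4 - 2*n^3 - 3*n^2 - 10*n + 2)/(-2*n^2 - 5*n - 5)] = (-12*n^5 - 41*n^4 - 40*n^3 + 25*n^2 + 38*n + 60)/(4*n^4 + 20*n^3 + 45*n^2 + 50*n + 25)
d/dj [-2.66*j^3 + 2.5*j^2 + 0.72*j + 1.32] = -7.98*j^2 + 5.0*j + 0.72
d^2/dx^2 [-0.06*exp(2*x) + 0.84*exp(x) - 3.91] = (0.84 - 0.24*exp(x))*exp(x)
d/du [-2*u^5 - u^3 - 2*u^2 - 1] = u*(-10*u^3 - 3*u - 4)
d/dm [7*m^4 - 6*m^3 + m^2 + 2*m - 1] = 28*m^3 - 18*m^2 + 2*m + 2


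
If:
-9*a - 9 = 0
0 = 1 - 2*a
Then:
No Solution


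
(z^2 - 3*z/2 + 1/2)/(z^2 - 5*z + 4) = (z - 1/2)/(z - 4)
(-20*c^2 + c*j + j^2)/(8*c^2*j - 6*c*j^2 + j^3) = (-5*c - j)/(j*(2*c - j))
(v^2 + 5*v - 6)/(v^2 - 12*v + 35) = (v^2 + 5*v - 6)/(v^2 - 12*v + 35)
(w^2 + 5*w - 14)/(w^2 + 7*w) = (w - 2)/w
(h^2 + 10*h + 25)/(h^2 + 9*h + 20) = (h + 5)/(h + 4)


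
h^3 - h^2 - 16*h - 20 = (h - 5)*(h + 2)^2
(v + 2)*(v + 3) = v^2 + 5*v + 6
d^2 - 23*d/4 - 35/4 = (d - 7)*(d + 5/4)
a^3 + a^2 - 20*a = a*(a - 4)*(a + 5)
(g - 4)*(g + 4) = g^2 - 16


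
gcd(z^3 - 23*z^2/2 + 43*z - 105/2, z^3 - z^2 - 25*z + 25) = z - 5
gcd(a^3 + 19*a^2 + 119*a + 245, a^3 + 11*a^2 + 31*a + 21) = a + 7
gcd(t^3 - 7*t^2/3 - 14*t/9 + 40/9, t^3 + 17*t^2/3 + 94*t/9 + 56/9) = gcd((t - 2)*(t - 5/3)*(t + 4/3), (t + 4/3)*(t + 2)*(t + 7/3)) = t + 4/3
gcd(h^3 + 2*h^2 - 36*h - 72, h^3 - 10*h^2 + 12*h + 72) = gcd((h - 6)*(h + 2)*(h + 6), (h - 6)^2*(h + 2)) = h^2 - 4*h - 12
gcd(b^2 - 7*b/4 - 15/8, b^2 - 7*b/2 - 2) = 1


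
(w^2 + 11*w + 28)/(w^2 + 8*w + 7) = (w + 4)/(w + 1)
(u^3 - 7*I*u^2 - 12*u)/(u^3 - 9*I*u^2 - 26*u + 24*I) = u/(u - 2*I)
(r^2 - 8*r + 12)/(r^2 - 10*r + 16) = (r - 6)/(r - 8)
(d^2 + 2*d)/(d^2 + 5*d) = (d + 2)/(d + 5)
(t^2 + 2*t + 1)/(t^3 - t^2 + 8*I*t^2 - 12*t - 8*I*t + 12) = (t^2 + 2*t + 1)/(t^3 + t^2*(-1 + 8*I) + t*(-12 - 8*I) + 12)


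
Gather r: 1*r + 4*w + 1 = r + 4*w + 1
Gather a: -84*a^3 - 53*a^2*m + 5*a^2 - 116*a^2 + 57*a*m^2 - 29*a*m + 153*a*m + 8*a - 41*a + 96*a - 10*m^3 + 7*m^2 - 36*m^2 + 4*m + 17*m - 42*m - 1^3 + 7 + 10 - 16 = -84*a^3 + a^2*(-53*m - 111) + a*(57*m^2 + 124*m + 63) - 10*m^3 - 29*m^2 - 21*m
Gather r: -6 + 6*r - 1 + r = 7*r - 7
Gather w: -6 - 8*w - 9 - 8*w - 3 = -16*w - 18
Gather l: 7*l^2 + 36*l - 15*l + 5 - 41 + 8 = 7*l^2 + 21*l - 28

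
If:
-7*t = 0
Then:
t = 0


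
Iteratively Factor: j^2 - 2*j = (j)*(j - 2)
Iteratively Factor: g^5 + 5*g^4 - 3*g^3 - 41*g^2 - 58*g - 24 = (g - 3)*(g^4 + 8*g^3 + 21*g^2 + 22*g + 8) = (g - 3)*(g + 1)*(g^3 + 7*g^2 + 14*g + 8) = (g - 3)*(g + 1)*(g + 2)*(g^2 + 5*g + 4) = (g - 3)*(g + 1)^2*(g + 2)*(g + 4)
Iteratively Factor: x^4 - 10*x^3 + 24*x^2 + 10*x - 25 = (x + 1)*(x^3 - 11*x^2 + 35*x - 25) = (x - 5)*(x + 1)*(x^2 - 6*x + 5) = (x - 5)^2*(x + 1)*(x - 1)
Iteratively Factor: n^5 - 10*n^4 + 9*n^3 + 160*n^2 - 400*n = (n - 5)*(n^4 - 5*n^3 - 16*n^2 + 80*n) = n*(n - 5)*(n^3 - 5*n^2 - 16*n + 80) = n*(n - 5)*(n - 4)*(n^2 - n - 20) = n*(n - 5)^2*(n - 4)*(n + 4)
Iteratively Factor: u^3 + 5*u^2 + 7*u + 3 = (u + 1)*(u^2 + 4*u + 3) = (u + 1)^2*(u + 3)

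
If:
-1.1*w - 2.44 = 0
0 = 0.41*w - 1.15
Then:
No Solution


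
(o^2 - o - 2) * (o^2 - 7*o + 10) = o^4 - 8*o^3 + 15*o^2 + 4*o - 20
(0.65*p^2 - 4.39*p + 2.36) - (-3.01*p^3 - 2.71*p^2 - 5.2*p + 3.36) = 3.01*p^3 + 3.36*p^2 + 0.81*p - 1.0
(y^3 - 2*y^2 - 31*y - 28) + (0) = y^3 - 2*y^2 - 31*y - 28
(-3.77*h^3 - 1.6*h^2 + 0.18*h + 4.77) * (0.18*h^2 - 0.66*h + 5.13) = -0.6786*h^5 + 2.2002*h^4 - 18.2517*h^3 - 7.4682*h^2 - 2.2248*h + 24.4701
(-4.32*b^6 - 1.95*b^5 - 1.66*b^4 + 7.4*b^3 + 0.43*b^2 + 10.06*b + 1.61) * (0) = 0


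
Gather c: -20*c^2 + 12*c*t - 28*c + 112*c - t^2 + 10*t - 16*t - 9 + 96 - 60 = -20*c^2 + c*(12*t + 84) - t^2 - 6*t + 27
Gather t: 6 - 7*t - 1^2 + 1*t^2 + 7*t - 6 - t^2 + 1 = 0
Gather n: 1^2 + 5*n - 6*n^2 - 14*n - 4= -6*n^2 - 9*n - 3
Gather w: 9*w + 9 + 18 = 9*w + 27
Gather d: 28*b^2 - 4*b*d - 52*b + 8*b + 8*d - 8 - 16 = 28*b^2 - 44*b + d*(8 - 4*b) - 24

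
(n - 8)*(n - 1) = n^2 - 9*n + 8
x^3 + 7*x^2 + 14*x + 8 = (x + 1)*(x + 2)*(x + 4)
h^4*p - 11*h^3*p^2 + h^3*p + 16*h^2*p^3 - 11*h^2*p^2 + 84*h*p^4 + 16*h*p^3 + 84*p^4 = (h - 7*p)*(h - 6*p)*(h + 2*p)*(h*p + p)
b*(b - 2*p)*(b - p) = b^3 - 3*b^2*p + 2*b*p^2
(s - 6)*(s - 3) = s^2 - 9*s + 18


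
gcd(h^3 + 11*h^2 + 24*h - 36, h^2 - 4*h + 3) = h - 1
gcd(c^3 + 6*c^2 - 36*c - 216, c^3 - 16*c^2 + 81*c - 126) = c - 6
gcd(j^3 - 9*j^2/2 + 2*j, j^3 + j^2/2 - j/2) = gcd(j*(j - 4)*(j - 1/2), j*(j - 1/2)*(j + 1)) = j^2 - j/2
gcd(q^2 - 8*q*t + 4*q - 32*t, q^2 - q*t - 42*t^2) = 1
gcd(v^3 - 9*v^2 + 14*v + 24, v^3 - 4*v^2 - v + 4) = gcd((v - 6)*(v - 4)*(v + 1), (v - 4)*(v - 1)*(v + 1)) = v^2 - 3*v - 4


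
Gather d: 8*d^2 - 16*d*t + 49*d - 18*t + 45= 8*d^2 + d*(49 - 16*t) - 18*t + 45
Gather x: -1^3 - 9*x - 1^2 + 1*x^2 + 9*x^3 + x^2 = 9*x^3 + 2*x^2 - 9*x - 2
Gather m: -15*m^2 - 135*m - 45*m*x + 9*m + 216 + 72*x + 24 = -15*m^2 + m*(-45*x - 126) + 72*x + 240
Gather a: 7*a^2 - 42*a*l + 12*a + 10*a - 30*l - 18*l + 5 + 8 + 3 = 7*a^2 + a*(22 - 42*l) - 48*l + 16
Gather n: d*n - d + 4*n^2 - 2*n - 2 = -d + 4*n^2 + n*(d - 2) - 2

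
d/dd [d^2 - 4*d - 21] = 2*d - 4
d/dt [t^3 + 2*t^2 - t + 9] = 3*t^2 + 4*t - 1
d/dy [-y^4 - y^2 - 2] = -4*y^3 - 2*y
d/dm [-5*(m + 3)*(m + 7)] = -10*m - 50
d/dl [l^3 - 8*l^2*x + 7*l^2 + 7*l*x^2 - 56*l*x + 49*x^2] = 3*l^2 - 16*l*x + 14*l + 7*x^2 - 56*x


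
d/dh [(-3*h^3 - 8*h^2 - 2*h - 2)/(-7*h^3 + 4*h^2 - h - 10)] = 2*(-34*h^4 - 11*h^3 + 32*h^2 + 88*h + 9)/(49*h^6 - 56*h^5 + 30*h^4 + 132*h^3 - 79*h^2 + 20*h + 100)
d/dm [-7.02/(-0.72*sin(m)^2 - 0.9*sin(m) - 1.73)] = -(10.1088*sin(m) + 6.318)*cos(m)/(0.72*sin(m)^2 + 0.9*sin(m) + 1.73)^2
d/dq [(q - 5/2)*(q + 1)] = 2*q - 3/2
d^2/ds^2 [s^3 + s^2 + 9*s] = 6*s + 2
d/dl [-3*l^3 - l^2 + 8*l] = -9*l^2 - 2*l + 8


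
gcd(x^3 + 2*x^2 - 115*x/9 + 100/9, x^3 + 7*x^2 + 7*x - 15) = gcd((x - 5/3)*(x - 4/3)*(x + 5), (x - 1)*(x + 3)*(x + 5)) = x + 5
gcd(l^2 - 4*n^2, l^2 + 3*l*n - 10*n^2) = l - 2*n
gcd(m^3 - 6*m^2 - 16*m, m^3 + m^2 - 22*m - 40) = m + 2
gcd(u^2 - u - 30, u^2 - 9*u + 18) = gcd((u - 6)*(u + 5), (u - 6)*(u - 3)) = u - 6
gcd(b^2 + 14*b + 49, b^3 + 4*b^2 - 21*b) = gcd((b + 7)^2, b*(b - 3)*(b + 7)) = b + 7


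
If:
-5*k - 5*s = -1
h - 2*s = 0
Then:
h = 2*s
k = 1/5 - s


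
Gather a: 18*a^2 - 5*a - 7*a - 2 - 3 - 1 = 18*a^2 - 12*a - 6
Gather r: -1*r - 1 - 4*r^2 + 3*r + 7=-4*r^2 + 2*r + 6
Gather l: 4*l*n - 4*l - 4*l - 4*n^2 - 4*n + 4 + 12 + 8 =l*(4*n - 8) - 4*n^2 - 4*n + 24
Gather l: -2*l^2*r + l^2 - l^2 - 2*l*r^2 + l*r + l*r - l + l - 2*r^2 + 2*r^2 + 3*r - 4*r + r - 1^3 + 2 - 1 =-2*l^2*r + l*(-2*r^2 + 2*r)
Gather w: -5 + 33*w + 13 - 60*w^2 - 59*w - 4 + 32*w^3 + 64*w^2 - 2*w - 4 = 32*w^3 + 4*w^2 - 28*w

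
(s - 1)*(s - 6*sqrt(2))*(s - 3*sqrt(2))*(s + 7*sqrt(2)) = s^4 - 2*sqrt(2)*s^3 - s^3 - 90*s^2 + 2*sqrt(2)*s^2 + 90*s + 252*sqrt(2)*s - 252*sqrt(2)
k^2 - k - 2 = (k - 2)*(k + 1)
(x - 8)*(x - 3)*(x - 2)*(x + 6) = x^4 - 7*x^3 - 32*x^2 + 228*x - 288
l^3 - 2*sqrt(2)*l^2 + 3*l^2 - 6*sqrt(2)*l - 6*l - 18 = (l + 3)*(l - 3*sqrt(2))*(l + sqrt(2))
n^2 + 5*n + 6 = (n + 2)*(n + 3)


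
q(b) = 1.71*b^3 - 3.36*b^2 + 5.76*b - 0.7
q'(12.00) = 663.84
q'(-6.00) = 230.76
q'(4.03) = 61.99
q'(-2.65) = 59.59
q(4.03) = 79.86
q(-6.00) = -525.58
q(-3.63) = -147.68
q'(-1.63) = 30.34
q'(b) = 5.13*b^2 - 6.72*b + 5.76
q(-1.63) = -26.42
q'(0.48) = 3.72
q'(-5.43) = 193.51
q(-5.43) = -404.82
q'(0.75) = 3.61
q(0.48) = 1.48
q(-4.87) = -305.95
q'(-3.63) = 97.75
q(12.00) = 2539.46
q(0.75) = 2.45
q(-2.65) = -71.38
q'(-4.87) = 160.15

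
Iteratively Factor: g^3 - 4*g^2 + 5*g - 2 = (g - 2)*(g^2 - 2*g + 1) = (g - 2)*(g - 1)*(g - 1)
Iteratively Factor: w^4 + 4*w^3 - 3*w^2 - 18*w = (w - 2)*(w^3 + 6*w^2 + 9*w) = w*(w - 2)*(w^2 + 6*w + 9) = w*(w - 2)*(w + 3)*(w + 3)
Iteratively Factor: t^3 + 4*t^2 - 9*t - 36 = (t + 3)*(t^2 + t - 12) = (t - 3)*(t + 3)*(t + 4)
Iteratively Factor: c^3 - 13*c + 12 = (c - 1)*(c^2 + c - 12) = (c - 1)*(c + 4)*(c - 3)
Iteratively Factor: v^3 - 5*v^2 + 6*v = (v - 3)*(v^2 - 2*v) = (v - 3)*(v - 2)*(v)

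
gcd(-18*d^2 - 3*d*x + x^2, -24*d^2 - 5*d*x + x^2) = 3*d + x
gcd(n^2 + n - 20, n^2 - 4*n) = n - 4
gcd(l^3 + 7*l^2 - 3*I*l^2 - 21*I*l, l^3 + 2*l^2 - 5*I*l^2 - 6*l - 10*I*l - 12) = l - 3*I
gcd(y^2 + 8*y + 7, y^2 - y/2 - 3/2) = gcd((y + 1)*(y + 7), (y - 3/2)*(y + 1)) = y + 1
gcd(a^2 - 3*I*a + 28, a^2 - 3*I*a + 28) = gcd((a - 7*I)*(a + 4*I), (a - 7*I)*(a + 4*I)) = a^2 - 3*I*a + 28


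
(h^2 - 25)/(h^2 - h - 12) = (25 - h^2)/(-h^2 + h + 12)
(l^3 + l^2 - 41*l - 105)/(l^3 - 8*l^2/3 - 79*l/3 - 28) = 3*(l + 5)/(3*l + 4)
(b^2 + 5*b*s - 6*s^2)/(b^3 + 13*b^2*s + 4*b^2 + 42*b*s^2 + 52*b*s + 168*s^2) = (b - s)/(b^2 + 7*b*s + 4*b + 28*s)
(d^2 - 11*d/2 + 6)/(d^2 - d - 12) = (d - 3/2)/(d + 3)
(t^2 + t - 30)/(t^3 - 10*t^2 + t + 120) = (t + 6)/(t^2 - 5*t - 24)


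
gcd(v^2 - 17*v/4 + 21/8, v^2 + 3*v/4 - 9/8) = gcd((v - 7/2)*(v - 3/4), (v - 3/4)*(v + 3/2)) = v - 3/4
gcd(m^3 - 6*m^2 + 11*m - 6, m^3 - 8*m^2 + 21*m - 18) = m^2 - 5*m + 6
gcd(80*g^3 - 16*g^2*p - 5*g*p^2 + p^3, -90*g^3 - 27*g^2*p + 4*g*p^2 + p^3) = -5*g + p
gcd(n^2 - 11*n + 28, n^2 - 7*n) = n - 7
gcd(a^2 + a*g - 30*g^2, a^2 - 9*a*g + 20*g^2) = a - 5*g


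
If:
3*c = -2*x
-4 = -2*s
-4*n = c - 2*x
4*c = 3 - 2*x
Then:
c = 3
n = -3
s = 2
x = -9/2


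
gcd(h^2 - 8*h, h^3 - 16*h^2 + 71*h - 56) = h - 8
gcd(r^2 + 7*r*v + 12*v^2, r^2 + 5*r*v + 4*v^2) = r + 4*v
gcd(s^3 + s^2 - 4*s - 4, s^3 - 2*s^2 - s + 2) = s^2 - s - 2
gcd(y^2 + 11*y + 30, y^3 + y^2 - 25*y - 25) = y + 5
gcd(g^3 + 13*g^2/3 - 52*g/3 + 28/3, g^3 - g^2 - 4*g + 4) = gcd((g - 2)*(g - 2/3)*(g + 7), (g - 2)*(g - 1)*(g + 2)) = g - 2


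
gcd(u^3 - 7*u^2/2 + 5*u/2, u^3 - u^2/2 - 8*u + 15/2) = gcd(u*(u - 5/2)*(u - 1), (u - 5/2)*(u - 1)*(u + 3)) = u^2 - 7*u/2 + 5/2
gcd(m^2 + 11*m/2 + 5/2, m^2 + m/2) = m + 1/2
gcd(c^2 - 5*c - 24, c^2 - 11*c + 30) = 1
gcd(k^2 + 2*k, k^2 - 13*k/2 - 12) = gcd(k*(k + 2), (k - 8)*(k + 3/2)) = 1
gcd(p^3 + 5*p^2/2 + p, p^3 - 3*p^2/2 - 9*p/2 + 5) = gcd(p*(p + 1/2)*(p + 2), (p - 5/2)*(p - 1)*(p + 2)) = p + 2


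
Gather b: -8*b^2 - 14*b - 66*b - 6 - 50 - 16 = -8*b^2 - 80*b - 72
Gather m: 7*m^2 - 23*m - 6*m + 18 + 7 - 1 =7*m^2 - 29*m + 24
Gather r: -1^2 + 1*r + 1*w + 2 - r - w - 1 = 0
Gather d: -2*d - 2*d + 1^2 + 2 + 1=4 - 4*d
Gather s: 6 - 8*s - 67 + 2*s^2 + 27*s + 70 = 2*s^2 + 19*s + 9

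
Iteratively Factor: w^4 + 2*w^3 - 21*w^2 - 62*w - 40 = (w + 4)*(w^3 - 2*w^2 - 13*w - 10) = (w + 2)*(w + 4)*(w^2 - 4*w - 5) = (w + 1)*(w + 2)*(w + 4)*(w - 5)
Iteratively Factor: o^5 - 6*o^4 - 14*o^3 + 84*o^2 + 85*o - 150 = (o + 3)*(o^4 - 9*o^3 + 13*o^2 + 45*o - 50) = (o + 2)*(o + 3)*(o^3 - 11*o^2 + 35*o - 25) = (o - 5)*(o + 2)*(o + 3)*(o^2 - 6*o + 5) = (o - 5)^2*(o + 2)*(o + 3)*(o - 1)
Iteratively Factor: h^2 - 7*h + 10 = (h - 2)*(h - 5)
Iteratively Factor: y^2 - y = (y - 1)*(y)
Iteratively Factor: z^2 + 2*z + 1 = (z + 1)*(z + 1)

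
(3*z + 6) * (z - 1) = 3*z^2 + 3*z - 6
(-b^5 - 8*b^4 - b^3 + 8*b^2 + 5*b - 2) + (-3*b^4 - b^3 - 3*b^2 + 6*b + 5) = -b^5 - 11*b^4 - 2*b^3 + 5*b^2 + 11*b + 3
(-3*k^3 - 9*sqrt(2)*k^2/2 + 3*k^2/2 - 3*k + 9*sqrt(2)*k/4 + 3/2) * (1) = -3*k^3 - 9*sqrt(2)*k^2/2 + 3*k^2/2 - 3*k + 9*sqrt(2)*k/4 + 3/2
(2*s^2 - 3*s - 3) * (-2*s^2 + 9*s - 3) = -4*s^4 + 24*s^3 - 27*s^2 - 18*s + 9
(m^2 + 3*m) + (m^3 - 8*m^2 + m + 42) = m^3 - 7*m^2 + 4*m + 42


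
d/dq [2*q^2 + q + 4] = 4*q + 1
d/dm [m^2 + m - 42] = 2*m + 1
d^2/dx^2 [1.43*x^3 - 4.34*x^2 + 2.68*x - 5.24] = 8.58*x - 8.68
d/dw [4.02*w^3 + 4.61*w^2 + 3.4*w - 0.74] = 12.06*w^2 + 9.22*w + 3.4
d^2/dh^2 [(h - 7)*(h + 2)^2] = 6*h - 6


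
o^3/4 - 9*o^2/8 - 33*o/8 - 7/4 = (o/4 + 1/2)*(o - 7)*(o + 1/2)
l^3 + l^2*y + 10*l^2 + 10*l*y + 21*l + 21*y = (l + 3)*(l + 7)*(l + y)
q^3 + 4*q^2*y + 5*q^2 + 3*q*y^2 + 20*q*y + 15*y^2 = (q + 5)*(q + y)*(q + 3*y)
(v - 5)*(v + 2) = v^2 - 3*v - 10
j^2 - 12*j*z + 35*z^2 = (j - 7*z)*(j - 5*z)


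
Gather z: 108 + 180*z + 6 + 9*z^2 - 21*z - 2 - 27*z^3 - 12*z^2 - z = -27*z^3 - 3*z^2 + 158*z + 112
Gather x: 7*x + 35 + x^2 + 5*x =x^2 + 12*x + 35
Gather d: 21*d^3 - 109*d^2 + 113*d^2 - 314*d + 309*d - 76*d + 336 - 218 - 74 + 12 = 21*d^3 + 4*d^2 - 81*d + 56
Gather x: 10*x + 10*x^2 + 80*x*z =10*x^2 + x*(80*z + 10)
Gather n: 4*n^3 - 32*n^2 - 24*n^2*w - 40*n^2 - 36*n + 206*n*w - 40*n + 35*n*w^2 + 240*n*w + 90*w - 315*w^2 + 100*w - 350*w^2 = 4*n^3 + n^2*(-24*w - 72) + n*(35*w^2 + 446*w - 76) - 665*w^2 + 190*w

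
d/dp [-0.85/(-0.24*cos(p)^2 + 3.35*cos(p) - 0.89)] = (0.408*cos(p) - 2.8475)*sin(p)/(0.24*cos(p)^2 - 3.35*cos(p) + 0.89)^2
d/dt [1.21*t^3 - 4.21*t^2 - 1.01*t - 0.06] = 3.63*t^2 - 8.42*t - 1.01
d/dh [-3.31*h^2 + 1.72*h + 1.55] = 1.72 - 6.62*h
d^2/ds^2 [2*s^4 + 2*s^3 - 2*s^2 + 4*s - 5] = 24*s^2 + 12*s - 4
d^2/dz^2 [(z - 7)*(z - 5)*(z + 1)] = 6*z - 22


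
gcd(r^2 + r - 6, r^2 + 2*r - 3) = r + 3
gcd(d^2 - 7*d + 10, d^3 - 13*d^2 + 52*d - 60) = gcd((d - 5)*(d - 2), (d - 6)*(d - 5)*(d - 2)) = d^2 - 7*d + 10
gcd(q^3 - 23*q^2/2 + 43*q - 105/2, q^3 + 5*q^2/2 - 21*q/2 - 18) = q - 3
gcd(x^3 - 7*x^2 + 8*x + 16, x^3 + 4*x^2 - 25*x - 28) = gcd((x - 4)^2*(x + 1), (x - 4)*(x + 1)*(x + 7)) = x^2 - 3*x - 4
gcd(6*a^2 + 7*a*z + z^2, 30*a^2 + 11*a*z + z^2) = 6*a + z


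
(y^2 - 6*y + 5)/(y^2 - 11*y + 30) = (y - 1)/(y - 6)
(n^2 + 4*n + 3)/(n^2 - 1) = (n + 3)/(n - 1)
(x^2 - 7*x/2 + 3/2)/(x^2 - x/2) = (x - 3)/x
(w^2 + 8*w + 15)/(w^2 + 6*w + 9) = (w + 5)/(w + 3)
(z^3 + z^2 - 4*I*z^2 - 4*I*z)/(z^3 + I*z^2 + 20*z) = (z + 1)/(z + 5*I)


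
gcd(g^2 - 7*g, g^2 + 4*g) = g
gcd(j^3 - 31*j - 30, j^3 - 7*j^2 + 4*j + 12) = j^2 - 5*j - 6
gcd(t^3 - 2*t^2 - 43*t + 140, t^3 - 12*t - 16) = t - 4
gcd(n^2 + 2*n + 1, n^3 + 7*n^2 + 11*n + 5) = n^2 + 2*n + 1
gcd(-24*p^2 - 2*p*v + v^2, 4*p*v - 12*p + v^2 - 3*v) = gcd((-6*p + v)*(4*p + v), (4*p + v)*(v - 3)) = 4*p + v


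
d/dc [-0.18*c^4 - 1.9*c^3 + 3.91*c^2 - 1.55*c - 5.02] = -0.72*c^3 - 5.7*c^2 + 7.82*c - 1.55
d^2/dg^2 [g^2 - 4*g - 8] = 2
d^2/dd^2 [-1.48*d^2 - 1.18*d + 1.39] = -2.96000000000000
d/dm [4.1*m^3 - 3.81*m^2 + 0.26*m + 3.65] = 12.3*m^2 - 7.62*m + 0.26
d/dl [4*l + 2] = 4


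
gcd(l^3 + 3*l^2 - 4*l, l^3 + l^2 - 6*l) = l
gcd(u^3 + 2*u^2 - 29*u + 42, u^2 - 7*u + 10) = u - 2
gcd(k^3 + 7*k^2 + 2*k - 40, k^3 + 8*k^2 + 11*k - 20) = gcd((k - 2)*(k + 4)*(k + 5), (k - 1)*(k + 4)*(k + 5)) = k^2 + 9*k + 20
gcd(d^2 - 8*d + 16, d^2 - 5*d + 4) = d - 4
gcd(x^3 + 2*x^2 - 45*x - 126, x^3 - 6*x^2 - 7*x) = x - 7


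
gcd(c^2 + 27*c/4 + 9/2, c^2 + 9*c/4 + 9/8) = c + 3/4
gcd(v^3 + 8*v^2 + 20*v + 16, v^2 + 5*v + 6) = v + 2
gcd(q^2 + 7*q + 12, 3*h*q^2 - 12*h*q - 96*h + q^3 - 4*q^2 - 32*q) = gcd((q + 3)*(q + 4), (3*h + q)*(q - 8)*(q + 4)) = q + 4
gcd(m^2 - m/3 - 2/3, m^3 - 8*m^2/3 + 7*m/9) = 1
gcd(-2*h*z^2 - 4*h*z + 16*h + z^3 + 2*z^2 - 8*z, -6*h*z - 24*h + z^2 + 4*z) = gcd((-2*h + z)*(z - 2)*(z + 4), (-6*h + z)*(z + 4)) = z + 4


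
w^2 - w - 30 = (w - 6)*(w + 5)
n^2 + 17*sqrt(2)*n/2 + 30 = (n + 5*sqrt(2)/2)*(n + 6*sqrt(2))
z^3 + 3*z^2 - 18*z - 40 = (z - 4)*(z + 2)*(z + 5)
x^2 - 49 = (x - 7)*(x + 7)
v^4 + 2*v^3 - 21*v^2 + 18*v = v*(v - 3)*(v - 1)*(v + 6)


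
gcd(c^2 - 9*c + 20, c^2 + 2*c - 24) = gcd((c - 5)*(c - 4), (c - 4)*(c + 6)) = c - 4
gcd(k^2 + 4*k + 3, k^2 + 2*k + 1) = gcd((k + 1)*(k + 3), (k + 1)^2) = k + 1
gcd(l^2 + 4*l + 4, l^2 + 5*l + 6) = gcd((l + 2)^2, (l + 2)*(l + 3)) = l + 2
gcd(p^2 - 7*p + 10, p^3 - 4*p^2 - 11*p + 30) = p^2 - 7*p + 10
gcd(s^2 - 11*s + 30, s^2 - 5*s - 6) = s - 6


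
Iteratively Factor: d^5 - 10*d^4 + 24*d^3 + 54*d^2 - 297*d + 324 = (d - 3)*(d^4 - 7*d^3 + 3*d^2 + 63*d - 108) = (d - 3)^2*(d^3 - 4*d^2 - 9*d + 36) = (d - 3)^3*(d^2 - d - 12) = (d - 4)*(d - 3)^3*(d + 3)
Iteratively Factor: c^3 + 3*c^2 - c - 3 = (c - 1)*(c^2 + 4*c + 3) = (c - 1)*(c + 1)*(c + 3)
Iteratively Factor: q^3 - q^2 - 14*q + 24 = (q + 4)*(q^2 - 5*q + 6) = (q - 3)*(q + 4)*(q - 2)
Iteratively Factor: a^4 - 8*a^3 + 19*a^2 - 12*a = (a - 3)*(a^3 - 5*a^2 + 4*a) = (a - 4)*(a - 3)*(a^2 - a) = (a - 4)*(a - 3)*(a - 1)*(a)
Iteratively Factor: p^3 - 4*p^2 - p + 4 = (p + 1)*(p^2 - 5*p + 4) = (p - 1)*(p + 1)*(p - 4)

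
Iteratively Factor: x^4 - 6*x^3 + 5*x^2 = (x - 5)*(x^3 - x^2) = x*(x - 5)*(x^2 - x) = x*(x - 5)*(x - 1)*(x)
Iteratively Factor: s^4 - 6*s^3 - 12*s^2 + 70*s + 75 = (s - 5)*(s^3 - s^2 - 17*s - 15) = (s - 5)*(s + 3)*(s^2 - 4*s - 5) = (s - 5)^2*(s + 3)*(s + 1)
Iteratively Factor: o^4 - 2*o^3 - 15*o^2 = (o)*(o^3 - 2*o^2 - 15*o) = o^2*(o^2 - 2*o - 15) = o^2*(o + 3)*(o - 5)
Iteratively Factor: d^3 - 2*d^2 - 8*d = (d + 2)*(d^2 - 4*d) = (d - 4)*(d + 2)*(d)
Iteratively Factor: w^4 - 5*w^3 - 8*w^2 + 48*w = (w)*(w^3 - 5*w^2 - 8*w + 48) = w*(w - 4)*(w^2 - w - 12) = w*(w - 4)*(w + 3)*(w - 4)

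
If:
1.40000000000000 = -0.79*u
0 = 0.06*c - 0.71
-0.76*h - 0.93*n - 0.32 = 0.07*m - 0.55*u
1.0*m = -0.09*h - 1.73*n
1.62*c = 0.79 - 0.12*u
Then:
No Solution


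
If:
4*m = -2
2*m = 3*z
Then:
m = -1/2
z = -1/3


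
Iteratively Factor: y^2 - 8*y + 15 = (y - 5)*(y - 3)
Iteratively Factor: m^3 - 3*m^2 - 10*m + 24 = (m - 2)*(m^2 - m - 12) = (m - 2)*(m + 3)*(m - 4)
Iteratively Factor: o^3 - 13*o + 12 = (o - 1)*(o^2 + o - 12) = (o - 3)*(o - 1)*(o + 4)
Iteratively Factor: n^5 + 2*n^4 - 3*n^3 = (n + 3)*(n^4 - n^3) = n*(n + 3)*(n^3 - n^2) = n^2*(n + 3)*(n^2 - n) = n^2*(n - 1)*(n + 3)*(n)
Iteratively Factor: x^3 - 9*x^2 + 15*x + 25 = (x - 5)*(x^2 - 4*x - 5) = (x - 5)*(x + 1)*(x - 5)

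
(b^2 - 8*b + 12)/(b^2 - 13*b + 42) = (b - 2)/(b - 7)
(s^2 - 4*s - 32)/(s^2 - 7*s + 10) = (s^2 - 4*s - 32)/(s^2 - 7*s + 10)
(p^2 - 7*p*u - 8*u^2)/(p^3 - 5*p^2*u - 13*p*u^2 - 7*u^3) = (p - 8*u)/(p^2 - 6*p*u - 7*u^2)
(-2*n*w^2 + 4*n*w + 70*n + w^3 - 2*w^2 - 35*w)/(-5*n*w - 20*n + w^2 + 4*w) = (2*n*w^2 - 4*n*w - 70*n - w^3 + 2*w^2 + 35*w)/(5*n*w + 20*n - w^2 - 4*w)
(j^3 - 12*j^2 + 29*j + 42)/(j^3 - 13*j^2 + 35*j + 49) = (j - 6)/(j - 7)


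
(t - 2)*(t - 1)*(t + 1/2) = t^3 - 5*t^2/2 + t/2 + 1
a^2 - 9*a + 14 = (a - 7)*(a - 2)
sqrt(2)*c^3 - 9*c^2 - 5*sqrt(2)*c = c*(c - 5*sqrt(2))*(sqrt(2)*c + 1)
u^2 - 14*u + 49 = (u - 7)^2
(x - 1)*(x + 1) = x^2 - 1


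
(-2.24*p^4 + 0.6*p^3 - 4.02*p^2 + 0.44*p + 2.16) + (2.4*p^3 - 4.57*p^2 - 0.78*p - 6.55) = -2.24*p^4 + 3.0*p^3 - 8.59*p^2 - 0.34*p - 4.39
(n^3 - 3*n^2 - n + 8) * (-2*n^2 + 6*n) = -2*n^5 + 12*n^4 - 16*n^3 - 22*n^2 + 48*n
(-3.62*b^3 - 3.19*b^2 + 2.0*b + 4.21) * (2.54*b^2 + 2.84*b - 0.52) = -9.1948*b^5 - 18.3834*b^4 - 2.0972*b^3 + 18.0322*b^2 + 10.9164*b - 2.1892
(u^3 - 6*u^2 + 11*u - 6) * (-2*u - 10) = -2*u^4 + 2*u^3 + 38*u^2 - 98*u + 60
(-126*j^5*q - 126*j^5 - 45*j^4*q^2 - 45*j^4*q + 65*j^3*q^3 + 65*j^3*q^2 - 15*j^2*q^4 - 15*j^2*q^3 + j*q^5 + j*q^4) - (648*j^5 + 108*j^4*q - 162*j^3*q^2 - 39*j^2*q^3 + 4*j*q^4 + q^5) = -126*j^5*q - 774*j^5 - 45*j^4*q^2 - 153*j^4*q + 65*j^3*q^3 + 227*j^3*q^2 - 15*j^2*q^4 + 24*j^2*q^3 + j*q^5 - 3*j*q^4 - q^5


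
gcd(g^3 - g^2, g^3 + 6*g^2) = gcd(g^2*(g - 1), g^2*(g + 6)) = g^2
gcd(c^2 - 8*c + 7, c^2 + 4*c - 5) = c - 1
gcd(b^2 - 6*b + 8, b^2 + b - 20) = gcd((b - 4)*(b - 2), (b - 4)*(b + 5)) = b - 4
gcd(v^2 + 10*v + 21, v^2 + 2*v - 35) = v + 7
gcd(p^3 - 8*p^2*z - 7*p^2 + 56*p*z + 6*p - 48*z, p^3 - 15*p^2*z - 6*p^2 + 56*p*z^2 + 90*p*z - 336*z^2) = -p^2 + 8*p*z + 6*p - 48*z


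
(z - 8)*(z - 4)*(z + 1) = z^3 - 11*z^2 + 20*z + 32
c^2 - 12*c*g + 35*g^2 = (c - 7*g)*(c - 5*g)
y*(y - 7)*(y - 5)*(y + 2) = y^4 - 10*y^3 + 11*y^2 + 70*y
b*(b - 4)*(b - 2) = b^3 - 6*b^2 + 8*b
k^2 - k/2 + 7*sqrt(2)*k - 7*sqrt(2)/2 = (k - 1/2)*(k + 7*sqrt(2))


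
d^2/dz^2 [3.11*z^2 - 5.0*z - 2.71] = 6.22000000000000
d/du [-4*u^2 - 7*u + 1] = -8*u - 7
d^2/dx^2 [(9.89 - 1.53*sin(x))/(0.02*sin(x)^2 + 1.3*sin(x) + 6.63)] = (0.000612000000000001*sin(x)^5 - 0.055604*sin(x)^4 - 1.989912*sin(x)^3 - 24.631778*sin(x)^2 + 155.256075*sin(x) + 57.179512)/(0.02*sin(x)^2 + 1.3*sin(x) + 6.63)^3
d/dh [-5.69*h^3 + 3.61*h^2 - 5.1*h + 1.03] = -17.07*h^2 + 7.22*h - 5.1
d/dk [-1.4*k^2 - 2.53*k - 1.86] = -2.8*k - 2.53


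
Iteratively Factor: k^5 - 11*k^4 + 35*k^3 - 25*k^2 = (k - 5)*(k^4 - 6*k^3 + 5*k^2) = (k - 5)^2*(k^3 - k^2) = k*(k - 5)^2*(k^2 - k) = k^2*(k - 5)^2*(k - 1)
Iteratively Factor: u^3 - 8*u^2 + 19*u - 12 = (u - 4)*(u^2 - 4*u + 3) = (u - 4)*(u - 1)*(u - 3)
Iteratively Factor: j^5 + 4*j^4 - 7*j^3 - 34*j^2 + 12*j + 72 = (j + 3)*(j^4 + j^3 - 10*j^2 - 4*j + 24) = (j + 2)*(j + 3)*(j^3 - j^2 - 8*j + 12) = (j - 2)*(j + 2)*(j + 3)*(j^2 + j - 6) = (j - 2)*(j + 2)*(j + 3)^2*(j - 2)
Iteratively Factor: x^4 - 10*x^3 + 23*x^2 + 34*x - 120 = (x - 3)*(x^3 - 7*x^2 + 2*x + 40) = (x - 4)*(x - 3)*(x^2 - 3*x - 10) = (x - 4)*(x - 3)*(x + 2)*(x - 5)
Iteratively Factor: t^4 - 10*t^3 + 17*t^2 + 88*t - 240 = (t - 4)*(t^3 - 6*t^2 - 7*t + 60) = (t - 4)*(t + 3)*(t^2 - 9*t + 20) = (t - 5)*(t - 4)*(t + 3)*(t - 4)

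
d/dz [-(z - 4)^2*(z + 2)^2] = -4*z^3 + 12*z^2 + 24*z - 32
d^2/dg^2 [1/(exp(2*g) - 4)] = 4*(exp(2*g) + 4)*exp(2*g)/(exp(2*g) - 4)^3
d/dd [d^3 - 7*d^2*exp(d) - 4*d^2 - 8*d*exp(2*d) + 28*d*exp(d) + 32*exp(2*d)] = -7*d^2*exp(d) + 3*d^2 - 16*d*exp(2*d) + 14*d*exp(d) - 8*d + 56*exp(2*d) + 28*exp(d)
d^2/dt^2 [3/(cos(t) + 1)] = 3*(sin(t)^2 + cos(t) + 1)/(cos(t) + 1)^3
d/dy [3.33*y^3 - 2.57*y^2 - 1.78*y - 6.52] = 9.99*y^2 - 5.14*y - 1.78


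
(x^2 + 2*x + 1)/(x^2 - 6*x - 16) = (x^2 + 2*x + 1)/(x^2 - 6*x - 16)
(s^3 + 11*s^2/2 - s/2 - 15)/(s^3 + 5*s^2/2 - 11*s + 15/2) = (s + 2)/(s - 1)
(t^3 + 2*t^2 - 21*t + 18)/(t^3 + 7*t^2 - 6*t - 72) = (t - 1)/(t + 4)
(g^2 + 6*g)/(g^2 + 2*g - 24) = g/(g - 4)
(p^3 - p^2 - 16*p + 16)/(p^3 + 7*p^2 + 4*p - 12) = (p^2 - 16)/(p^2 + 8*p + 12)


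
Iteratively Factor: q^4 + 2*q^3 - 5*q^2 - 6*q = (q)*(q^3 + 2*q^2 - 5*q - 6) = q*(q - 2)*(q^2 + 4*q + 3) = q*(q - 2)*(q + 3)*(q + 1)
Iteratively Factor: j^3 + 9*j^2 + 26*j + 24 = (j + 3)*(j^2 + 6*j + 8) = (j + 3)*(j + 4)*(j + 2)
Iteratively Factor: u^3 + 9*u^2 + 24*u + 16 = (u + 4)*(u^2 + 5*u + 4) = (u + 1)*(u + 4)*(u + 4)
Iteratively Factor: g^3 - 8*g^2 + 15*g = (g - 5)*(g^2 - 3*g) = (g - 5)*(g - 3)*(g)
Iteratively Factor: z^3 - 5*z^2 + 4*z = (z)*(z^2 - 5*z + 4) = z*(z - 4)*(z - 1)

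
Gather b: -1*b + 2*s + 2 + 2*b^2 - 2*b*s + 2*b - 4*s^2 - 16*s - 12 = 2*b^2 + b*(1 - 2*s) - 4*s^2 - 14*s - 10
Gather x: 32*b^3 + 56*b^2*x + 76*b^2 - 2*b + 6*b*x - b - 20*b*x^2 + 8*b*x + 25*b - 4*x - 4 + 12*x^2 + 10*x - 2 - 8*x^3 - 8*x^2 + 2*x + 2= 32*b^3 + 76*b^2 + 22*b - 8*x^3 + x^2*(4 - 20*b) + x*(56*b^2 + 14*b + 8) - 4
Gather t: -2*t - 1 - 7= -2*t - 8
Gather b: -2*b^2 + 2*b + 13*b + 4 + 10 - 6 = -2*b^2 + 15*b + 8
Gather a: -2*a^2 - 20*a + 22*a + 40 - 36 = -2*a^2 + 2*a + 4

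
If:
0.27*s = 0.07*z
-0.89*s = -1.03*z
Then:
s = 0.00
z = 0.00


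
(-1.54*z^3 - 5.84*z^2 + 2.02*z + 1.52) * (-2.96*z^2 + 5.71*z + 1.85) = 4.5584*z^5 + 8.493*z^4 - 42.1746*z^3 - 3.769*z^2 + 12.4162*z + 2.812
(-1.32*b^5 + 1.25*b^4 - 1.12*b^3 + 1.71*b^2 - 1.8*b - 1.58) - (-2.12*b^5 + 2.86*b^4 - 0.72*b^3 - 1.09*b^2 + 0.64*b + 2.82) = 0.8*b^5 - 1.61*b^4 - 0.4*b^3 + 2.8*b^2 - 2.44*b - 4.4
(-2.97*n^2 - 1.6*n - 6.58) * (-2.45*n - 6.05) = 7.2765*n^3 + 21.8885*n^2 + 25.801*n + 39.809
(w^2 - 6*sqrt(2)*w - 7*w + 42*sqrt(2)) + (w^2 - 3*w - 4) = 2*w^2 - 10*w - 6*sqrt(2)*w - 4 + 42*sqrt(2)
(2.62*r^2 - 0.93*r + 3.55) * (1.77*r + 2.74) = 4.6374*r^3 + 5.5327*r^2 + 3.7353*r + 9.727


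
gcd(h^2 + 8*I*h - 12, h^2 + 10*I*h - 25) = 1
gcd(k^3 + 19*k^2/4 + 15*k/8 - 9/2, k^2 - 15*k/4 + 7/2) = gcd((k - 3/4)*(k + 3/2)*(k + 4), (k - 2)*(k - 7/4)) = 1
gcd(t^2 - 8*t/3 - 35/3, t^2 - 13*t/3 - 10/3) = t - 5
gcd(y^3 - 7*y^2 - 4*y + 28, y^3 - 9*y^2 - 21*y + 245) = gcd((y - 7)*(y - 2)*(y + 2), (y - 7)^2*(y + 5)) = y - 7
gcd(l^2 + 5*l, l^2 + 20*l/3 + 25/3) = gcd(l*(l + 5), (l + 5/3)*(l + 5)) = l + 5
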